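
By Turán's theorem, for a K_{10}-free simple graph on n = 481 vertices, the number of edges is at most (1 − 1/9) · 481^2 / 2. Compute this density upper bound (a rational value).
Turán density bound = (8/9) · 481^2/2 = 925444/9 ≈ 102827.1111

Turán's theorem: ex(n, K_{r+1}) is achieved by the complete r-partite Turán graph T(n, r) with parts as balanced as possible, and is at most (1 − 1/r) · n^2/2. For r = 9, n = 481: the density bound is (8/9) · 231361/2 = 925444/9 ≈ 102827.1111. The integer-valued extremum is e(T(481, 9)) = 102826, which is strictly less than the density bound 925444/9 since 9 ∤ 481 (the parts of T(481, 9) cannot all be equal).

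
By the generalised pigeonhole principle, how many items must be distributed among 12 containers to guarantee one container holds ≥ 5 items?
n = (5 − 1)·12 + 1 = 49

By the generalised pigeonhole principle, to guarantee some box contains ≥ r objects we need more than (r − 1) · k objects total. Threshold: n = (r − 1) · k + 1. With r = 5 and k = 12: n = 4 · 12 + 1 = 48 + 1 = 49. For n = 48 = 4 · 12, we can put exactly 4 objects in every box, avoiding 5 in any single one — so 49 is tight.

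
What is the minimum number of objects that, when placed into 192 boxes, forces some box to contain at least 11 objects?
n = (11 − 1)·192 + 1 = 1921

By the generalised pigeonhole principle, to guarantee some box contains ≥ r objects we need more than (r − 1) · k objects total. Threshold: n = (r − 1) · k + 1. With r = 11 and k = 192: n = 10 · 192 + 1 = 1920 + 1 = 1921. For n = 1920 = 10 · 192, we can put exactly 10 objects in every box, avoiding 11 in any single one — so 1921 is tight.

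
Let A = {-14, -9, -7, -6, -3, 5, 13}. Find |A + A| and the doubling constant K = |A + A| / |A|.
K = |A + A| / |A| = 24/7

Enumerate A + A = {a + b : a, b ∈ A}. With |A| = 7, there are |A|^2 = 49 ordered sum pairs; collecting distinct values, A + A = {-28, -23, -21, -20, -18, -17, -16, -15, -14, -13, -12, -10, -9, -6, -4, -2, -1, 2, 4, 6, 7, 10, 18, 26}, so |A + A| = 24. Thus K = 24/7. For comparison, the minimum possible |A + A| over all 7-element sets is 2·7 − 1 = 13 (so min K = 13/7), attained only by arithmetic progressions.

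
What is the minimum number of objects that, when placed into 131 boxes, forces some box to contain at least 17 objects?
n = (17 − 1)·131 + 1 = 2097

By the generalised pigeonhole principle, to guarantee some box contains ≥ r objects we need more than (r − 1) · k objects total. Threshold: n = (r − 1) · k + 1. With r = 17 and k = 131: n = 16 · 131 + 1 = 2096 + 1 = 2097. For n = 2096 = 16 · 131, we can put exactly 16 objects in every box, avoiding 17 in any single one — so 2097 is tight.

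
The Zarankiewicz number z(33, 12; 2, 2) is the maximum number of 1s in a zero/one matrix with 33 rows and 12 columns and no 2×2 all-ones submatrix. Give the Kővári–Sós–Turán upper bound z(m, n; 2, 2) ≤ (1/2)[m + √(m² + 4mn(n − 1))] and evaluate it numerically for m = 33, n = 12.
z(33, 12; 2, 2) ≤ (1/2)[33 + √(33² + 4·33·12·11)] = (1/2)[33 + √18513] = 84.5312

Kővári–Sós–Turán: let r_1, ..., r_33 be the row sums and z = Σ r_i the total number of 1s. Each pair of columns can share at most one row with both entries 1 (else a 2×2 all-ones block appears), so Σ_i C(r_i, 2) ≤ C(12, 2) = 66. By convexity Σ_i C(r_i, 2) ≥ 33·C(z/33, 2) = z(z − 33)/(2·33), giving z² − 33z − 33·12·11 ≤ 0 and hence z ≤ (1/2)[33 + √(1089 + 4·4356)] = (1/2)[33 + √18513] ≈ (1/2)(33 + 136.0625) = 84.5312.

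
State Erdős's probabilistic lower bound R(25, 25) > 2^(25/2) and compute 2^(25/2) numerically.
2^(25/2) = 5792.6188; so R(25, 25) > 5792.6188

Colour each edge of K_n uniformly at random with red/blue. The expected number of monochromatic K_25 is C(n, 25) · 2 · 2^(−C(25,2)). If C(n, 25) · 2^(1 − C(25,2)) < 1, then with positive probability no monochromatic K_25 exists, so R(25, 25) > n. The standard estimate C(n, 25) ≤ n^25/25! shows this inequality holds whenever n ≤ 2^(25/2) (since 25! · 2^(C(25,2) − 1) > 2^(25^2/2) ≥ n^25). Hence R(25, 25) > 2^(25/2) = 5792.6188.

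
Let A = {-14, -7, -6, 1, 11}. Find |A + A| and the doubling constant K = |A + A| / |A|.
K = |A + A| / |A| = 14/5

Enumerate A + A = {a + b : a, b ∈ A}. With |A| = 5, there are |A|^2 = 25 ordered sum pairs; collecting distinct values, A + A = {-28, -21, -20, -14, -13, -12, -6, -5, -3, 2, 4, 5, 12, 22}, so |A + A| = 14. Thus K = 14/5. For comparison, the minimum possible |A + A| over all 5-element sets is 2·5 − 1 = 9 (so min K = 9/5), attained only by arithmetic progressions.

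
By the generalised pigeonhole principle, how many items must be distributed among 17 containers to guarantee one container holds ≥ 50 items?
n = (50 − 1)·17 + 1 = 834

By the generalised pigeonhole principle, to guarantee some box contains ≥ r objects we need more than (r − 1) · k objects total. Threshold: n = (r − 1) · k + 1. With r = 50 and k = 17: n = 49 · 17 + 1 = 833 + 1 = 834. For n = 833 = 49 · 17, we can put exactly 49 objects in every box, avoiding 50 in any single one — so 834 is tight.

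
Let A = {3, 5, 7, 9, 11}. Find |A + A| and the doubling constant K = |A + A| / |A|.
K = |A + A| / |A| = 9/5

Enumerate A + A = {a + b : a, b ∈ A}. With |A| = 5, there are |A|^2 = 25 ordered sum pairs; collecting distinct values, A + A = {6, 8, 10, 12, 14, 16, 18, 20, 22}, so |A + A| = 9. Thus K = 9/5. Here |A + A| = 2|A| − 1 = 9, the minimum possible — so K = 9/5 is minimal, which holds iff A is an arithmetic progression.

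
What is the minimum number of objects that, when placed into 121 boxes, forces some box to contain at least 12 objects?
n = (12 − 1)·121 + 1 = 1332

By the generalised pigeonhole principle, to guarantee some box contains ≥ r objects we need more than (r − 1) · k objects total. Threshold: n = (r − 1) · k + 1. With r = 12 and k = 121: n = 11 · 121 + 1 = 1331 + 1 = 1332. For n = 1331 = 11 · 121, we can put exactly 11 objects in every box, avoiding 12 in any single one — so 1332 is tight.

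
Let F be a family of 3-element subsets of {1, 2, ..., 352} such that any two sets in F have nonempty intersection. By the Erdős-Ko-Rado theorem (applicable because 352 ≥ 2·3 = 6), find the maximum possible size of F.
max |F| = C(351, 2) = 61425

Erdős-Ko-Rado (1961): when n ≥ 2k, max |F| = C(n−1, k−1). The bound is attained by the star {A : i ∈ A} for any fixed i ∈ [n]. Here C(352−1, 3−1) = C(351, 2) = 61425.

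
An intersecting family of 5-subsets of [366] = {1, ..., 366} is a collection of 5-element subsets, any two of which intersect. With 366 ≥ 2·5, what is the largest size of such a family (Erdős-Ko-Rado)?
max |F| = C(365, 4) = 727441715

The Erdős-Ko-Rado theorem states: for n ≥ 2k, an intersecting family of k-subsets of an n-element set has size at most C(n − 1, k − 1), with equality for 'star' families {A ⊆ [n] : |A| = k, i ∈ A} (fix an element i). For n = 366, k = 5: C(365, 4) = 727441715.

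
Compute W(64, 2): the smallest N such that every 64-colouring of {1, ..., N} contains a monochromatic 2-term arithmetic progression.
W(64, 2) = 64 + 1 = 65

A 2-term AP is any pair of integers, so a monochromatic 2-AP exists iff some colour is used at least twice. With 64 colours, the colouring i ↦ i on {1, ..., 64} uses each colour once, avoiding any monochromatic pair, so W(64, 2) > 64. For {1, ..., 65}, pigeonhole forces two integers of the same colour, which form a monochromatic 2-AP. Hence W(64, 2) = 65.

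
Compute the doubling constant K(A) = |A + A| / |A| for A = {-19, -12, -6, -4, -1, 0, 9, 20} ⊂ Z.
K = |A + A| / |A| = 33/8

Enumerate A + A = {a + b : a, b ∈ A}. With |A| = 8, there are |A|^2 = 64 ordered sum pairs; collecting distinct values, A + A = {-38, -31, -25, -24, -23, -20, -19, -18, -16, -13, -12, -10, -8, -7, -6, -5, -4, -3, -2, -1, 0, 1, 3, 5, 8, 9, 14, 16, 18, 19, 20, 29, 40}, so |A + A| = 33. Thus K = 33/8. For comparison, the minimum possible |A + A| over all 8-element sets is 2·8 − 1 = 15 (so min K = 15/8), attained only by arithmetic progressions.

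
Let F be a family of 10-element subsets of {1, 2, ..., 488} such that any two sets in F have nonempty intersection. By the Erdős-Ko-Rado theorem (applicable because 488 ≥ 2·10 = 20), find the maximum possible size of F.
max |F| = C(487, 9) = 3941897198136002820

Erdős-Ko-Rado (1961): when n ≥ 2k, max |F| = C(n−1, k−1). The bound is attained by the star {A : i ∈ A} for any fixed i ∈ [n]. Here C(488−1, 10−1) = C(487, 9) = 3941897198136002820.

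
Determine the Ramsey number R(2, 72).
R(2, 72) = 72

R(2, k) = k for all k ≥ 2: in a 2-colouring of K_k, either some edge is red (a red K_2) or all edges are blue (a blue K_k). And K_{71} coloured all-blue has no blue K_72, so R(2, 72) > 71. Hence R(2, 72) = 72.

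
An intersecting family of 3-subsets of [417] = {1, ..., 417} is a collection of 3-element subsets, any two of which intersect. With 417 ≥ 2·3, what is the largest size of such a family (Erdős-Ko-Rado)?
max |F| = C(416, 2) = 86320

The Erdős-Ko-Rado theorem states: for n ≥ 2k, an intersecting family of k-subsets of an n-element set has size at most C(n − 1, k − 1), with equality for 'star' families {A ⊆ [n] : |A| = k, i ∈ A} (fix an element i). For n = 417, k = 3: C(416, 2) = 86320.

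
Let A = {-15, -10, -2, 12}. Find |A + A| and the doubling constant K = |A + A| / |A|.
K = |A + A| / |A| = 10/4 = 5/2

Enumerate A + A = {a + b : a, b ∈ A}. With |A| = 4, there are |A|^2 = 16 ordered sum pairs; collecting distinct values, A + A = {-30, -25, -20, -17, -12, -4, -3, 2, 10, 24}, so |A + A| = 10. Thus K = 10/4 = 5/2. For comparison, the minimum possible |A + A| over all 4-element sets is 2·4 − 1 = 7 (so min K = 7/4), attained only by arithmetic progressions.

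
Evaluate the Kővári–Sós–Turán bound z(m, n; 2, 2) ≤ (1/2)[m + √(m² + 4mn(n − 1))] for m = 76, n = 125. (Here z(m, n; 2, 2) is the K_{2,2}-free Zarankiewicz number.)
z(76, 125; 2, 2) ≤ (1/2)[76 + √(76² + 4·76·125·124)] = (1/2)[76 + √4717776] = 1124.0221

Kővári–Sós–Turán: let r_1, ..., r_76 be the row sums and z = Σ r_i the total number of 1s. Each pair of columns can share at most one row with both entries 1 (else a 2×2 all-ones block appears), so Σ_i C(r_i, 2) ≤ C(125, 2) = 7750. By convexity Σ_i C(r_i, 2) ≥ 76·C(z/76, 2) = z(z − 76)/(2·76), giving z² − 76z − 76·125·124 ≤ 0 and hence z ≤ (1/2)[76 + √(5776 + 4·1178000)] = (1/2)[76 + √4717776] ≈ (1/2)(76 + 2172.0442) = 1124.0221.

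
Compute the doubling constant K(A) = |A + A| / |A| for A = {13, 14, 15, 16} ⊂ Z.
K = |A + A| / |A| = 7/4

Enumerate A + A = {a + b : a, b ∈ A}. With |A| = 4, there are |A|^2 = 16 ordered sum pairs; collecting distinct values, A + A = {26, 27, 28, 29, 30, 31, 32}, so |A + A| = 7. Thus K = 7/4. Here |A + A| = 2|A| − 1 = 7, the minimum possible — so K = 7/4 is minimal, which holds iff A is an arithmetic progression.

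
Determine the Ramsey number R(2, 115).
R(2, 115) = 115

R(2, k) = k for all k ≥ 2: in a 2-colouring of K_k, either some edge is red (a red K_2) or all edges are blue (a blue K_k). And K_{114} coloured all-blue has no blue K_115, so R(2, 115) > 114. Hence R(2, 115) = 115.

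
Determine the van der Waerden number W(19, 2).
W(19, 2) = 19 + 1 = 20

A 2-term AP is any pair of integers, so a monochromatic 2-AP exists iff some colour is used at least twice. With 19 colours, the colouring i ↦ i on {1, ..., 19} uses each colour once, avoiding any monochromatic pair, so W(19, 2) > 19. For {1, ..., 20}, pigeonhole forces two integers of the same colour, which form a monochromatic 2-AP. Hence W(19, 2) = 20.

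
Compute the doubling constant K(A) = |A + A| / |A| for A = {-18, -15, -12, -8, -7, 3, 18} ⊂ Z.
K = |A + A| / |A| = 25/7

Enumerate A + A = {a + b : a, b ∈ A}. With |A| = 7, there are |A|^2 = 49 ordered sum pairs; collecting distinct values, A + A = {-36, -33, -30, -27, -26, -25, -24, -23, -22, -20, -19, -16, -15, -14, -12, -9, -5, -4, 0, 3, 6, 10, 11, 21, 36}, so |A + A| = 25. Thus K = 25/7. For comparison, the minimum possible |A + A| over all 7-element sets is 2·7 − 1 = 13 (so min K = 13/7), attained only by arithmetic progressions.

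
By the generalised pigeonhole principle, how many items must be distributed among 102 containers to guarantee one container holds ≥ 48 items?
n = (48 − 1)·102 + 1 = 4795

By the generalised pigeonhole principle, to guarantee some box contains ≥ r objects we need more than (r − 1) · k objects total. Threshold: n = (r − 1) · k + 1. With r = 48 and k = 102: n = 47 · 102 + 1 = 4794 + 1 = 4795. For n = 4794 = 47 · 102, we can put exactly 47 objects in every box, avoiding 48 in any single one — so 4795 is tight.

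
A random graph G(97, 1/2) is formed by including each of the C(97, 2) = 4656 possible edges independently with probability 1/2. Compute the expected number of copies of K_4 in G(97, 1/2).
E[# K_4] = C(97, 4) · (1/2)^C(4, 2) = 3464840 / 2^6 = 433105/8 = 54138.125

For each 4-subset S of vertices (there are C(97, 4) = 3464840 such S), let X_S = 1 if S induces a K_4 (all C(4, 2) = 6 edges present). Then P(X_S = 1) = (1/2)^6 = 1/64. By linearity of expectation, E[# K_4] = C(97, 4) · (1/2)^6 = 3464840 / 64 = 433105/8 = 54138.125.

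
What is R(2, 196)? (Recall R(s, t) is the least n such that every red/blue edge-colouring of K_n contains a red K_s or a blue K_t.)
R(2, 196) = 196

R(2, k) = k for all k ≥ 2: in a 2-colouring of K_k, either some edge is red (a red K_2) or all edges are blue (a blue K_k). And K_{195} coloured all-blue has no blue K_196, so R(2, 196) > 195. Hence R(2, 196) = 196.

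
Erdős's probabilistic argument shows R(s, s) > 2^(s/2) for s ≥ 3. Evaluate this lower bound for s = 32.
2^(32/2) = 65536; so R(32, 32) > 65536

Colour each edge of K_n uniformly at random with red/blue. The expected number of monochromatic K_32 is C(n, 32) · 2 · 2^(−C(32,2)). If C(n, 32) · 2^(1 − C(32,2)) < 1, then with positive probability no monochromatic K_32 exists, so R(32, 32) > n. The standard estimate C(n, 32) ≤ n^32/32! shows this inequality holds whenever n ≤ 2^(32/2) (since 32! · 2^(C(32,2) − 1) > 2^(32^2/2) ≥ n^32). Hence R(32, 32) > 2^(32/2) = 65536.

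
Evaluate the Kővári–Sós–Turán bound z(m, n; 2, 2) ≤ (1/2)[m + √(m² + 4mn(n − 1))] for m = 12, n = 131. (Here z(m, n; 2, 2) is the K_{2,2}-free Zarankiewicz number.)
z(12, 131; 2, 2) ≤ (1/2)[12 + √(12² + 4·12·131·130)] = (1/2)[12 + √817584] = 458.1018

Kővári–Sós–Turán: let r_1, ..., r_12 be the row sums and z = Σ r_i the total number of 1s. Each pair of columns can share at most one row with both entries 1 (else a 2×2 all-ones block appears), so Σ_i C(r_i, 2) ≤ C(131, 2) = 8515. By convexity Σ_i C(r_i, 2) ≥ 12·C(z/12, 2) = z(z − 12)/(2·12), giving z² − 12z − 12·131·130 ≤ 0 and hence z ≤ (1/2)[12 + √(144 + 4·204360)] = (1/2)[12 + √817584] ≈ (1/2)(12 + 904.2035) = 458.1018.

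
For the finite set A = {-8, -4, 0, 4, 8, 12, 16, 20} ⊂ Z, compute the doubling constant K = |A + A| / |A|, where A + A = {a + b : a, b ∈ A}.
K = |A + A| / |A| = 15/8

Enumerate A + A = {a + b : a, b ∈ A}. With |A| = 8, there are |A|^2 = 64 ordered sum pairs; collecting distinct values, A + A = {-16, -12, -8, -4, 0, 4, 8, 12, 16, 20, 24, 28, 32, 36, 40}, so |A + A| = 15. Thus K = 15/8. Here |A + A| = 2|A| − 1 = 15, the minimum possible — so K = 15/8 is minimal, which holds iff A is an arithmetic progression.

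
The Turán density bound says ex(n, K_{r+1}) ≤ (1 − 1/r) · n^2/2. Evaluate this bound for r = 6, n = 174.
Turán density bound = (5/6) · 174^2/2 = 12615

Turán's theorem: ex(n, K_{r+1}) is achieved by the complete r-partite Turán graph T(n, r) with parts as balanced as possible, and is at most (1 − 1/r) · n^2/2. For r = 6, n = 174: the density bound is (5/6) · 30276/2 = 12615. Since 6 ∣ 174, the Turán graph T(174, 6) has parts of equal size 29, and its edge count e(T(174, 6)) = 12615 attains the density bound exactly.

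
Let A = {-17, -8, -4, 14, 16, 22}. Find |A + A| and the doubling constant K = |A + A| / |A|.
K = |A + A| / |A| = 21/6 = 7/2

Enumerate A + A = {a + b : a, b ∈ A}. With |A| = 6, there are |A|^2 = 36 ordered sum pairs; collecting distinct values, A + A = {-34, -25, -21, -16, -12, -8, -3, -1, 5, 6, 8, 10, 12, 14, 18, 28, 30, 32, 36, 38, 44}, so |A + A| = 21. Thus K = 21/6 = 7/2. For comparison, the minimum possible |A + A| over all 6-element sets is 2·6 − 1 = 11 (so min K = 11/6), attained only by arithmetic progressions.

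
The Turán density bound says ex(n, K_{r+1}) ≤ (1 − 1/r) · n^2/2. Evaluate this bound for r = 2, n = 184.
Turán density bound = (1/2) · 184^2/2 = 8464

Turán's theorem: ex(n, K_{r+1}) is achieved by the complete r-partite Turán graph T(n, r) with parts as balanced as possible, and is at most (1 − 1/r) · n^2/2. For r = 2, n = 184: the density bound is (1/2) · 33856/2 = 8464. Since 2 ∣ 184, the Turán graph T(184, 2) has parts of equal size 92, and its edge count e(T(184, 2)) = 8464 attains the density bound exactly.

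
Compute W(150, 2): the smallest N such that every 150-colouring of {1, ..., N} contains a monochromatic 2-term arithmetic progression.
W(150, 2) = 150 + 1 = 151

A 2-term AP is any pair of integers, so a monochromatic 2-AP exists iff some colour is used at least twice. With 150 colours, the colouring i ↦ i on {1, ..., 150} uses each colour once, avoiding any monochromatic pair, so W(150, 2) > 150. For {1, ..., 151}, pigeonhole forces two integers of the same colour, which form a monochromatic 2-AP. Hence W(150, 2) = 151.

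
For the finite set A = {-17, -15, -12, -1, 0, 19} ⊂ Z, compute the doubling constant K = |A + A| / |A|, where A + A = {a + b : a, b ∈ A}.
K = |A + A| / |A| = 21/6 = 7/2

Enumerate A + A = {a + b : a, b ∈ A}. With |A| = 6, there are |A|^2 = 36 ordered sum pairs; collecting distinct values, A + A = {-34, -32, -30, -29, -27, -24, -18, -17, -16, -15, -13, -12, -2, -1, 0, 2, 4, 7, 18, 19, 38}, so |A + A| = 21. Thus K = 21/6 = 7/2. For comparison, the minimum possible |A + A| over all 6-element sets is 2·6 − 1 = 11 (so min K = 11/6), attained only by arithmetic progressions.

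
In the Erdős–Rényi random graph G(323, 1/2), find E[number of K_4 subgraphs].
E[# K_4] = C(323, 4) · (1/2)^C(4, 2) = 445145680 / 2^6 = 27821605/4 = 6955401.25

For each 4-subset S of vertices (there are C(323, 4) = 445145680 such S), let X_S = 1 if S induces a K_4 (all C(4, 2) = 6 edges present). Then P(X_S = 1) = (1/2)^6 = 1/64. By linearity of expectation, E[# K_4] = C(323, 4) · (1/2)^6 = 445145680 / 64 = 27821605/4 = 6955401.25.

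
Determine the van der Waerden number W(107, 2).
W(107, 2) = 107 + 1 = 108

A 2-term AP is any pair of integers, so a monochromatic 2-AP exists iff some colour is used at least twice. With 107 colours, the colouring i ↦ i on {1, ..., 107} uses each colour once, avoiding any monochromatic pair, so W(107, 2) > 107. For {1, ..., 108}, pigeonhole forces two integers of the same colour, which form a monochromatic 2-AP. Hence W(107, 2) = 108.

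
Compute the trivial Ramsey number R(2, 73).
R(2, 73) = 73

R(2, k) = k for all k ≥ 2: in a 2-colouring of K_k, either some edge is red (a red K_2) or all edges are blue (a blue K_k). And K_{72} coloured all-blue has no blue K_73, so R(2, 73) > 72. Hence R(2, 73) = 73.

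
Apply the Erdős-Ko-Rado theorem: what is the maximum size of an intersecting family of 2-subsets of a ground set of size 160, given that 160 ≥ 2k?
max |F| = C(159, 1) = 159

Erdős-Ko-Rado (1961): when n ≥ 2k, max |F| = C(n−1, k−1). The bound is attained by the star {A : i ∈ A} for any fixed i ∈ [n]. Here C(160−1, 2−1) = C(159, 1) = 159.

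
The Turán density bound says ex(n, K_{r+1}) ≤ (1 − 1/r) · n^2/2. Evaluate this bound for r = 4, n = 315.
Turán density bound = (3/4) · 315^2/2 = 297675/8 ≈ 37209.375

Turán's theorem: ex(n, K_{r+1}) is achieved by the complete r-partite Turán graph T(n, r) with parts as balanced as possible, and is at most (1 − 1/r) · n^2/2. For r = 4, n = 315: the density bound is (3/4) · 99225/2 = 297675/8 ≈ 37209.375. The integer-valued extremum is e(T(315, 4)) = 37209, which is strictly less than the density bound 297675/8 since 4 ∤ 315 (the parts of T(315, 4) cannot all be equal).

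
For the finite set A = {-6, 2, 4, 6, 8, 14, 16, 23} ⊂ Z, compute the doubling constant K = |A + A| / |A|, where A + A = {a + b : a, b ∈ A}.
K = |A + A| / |A| = 27/8

Enumerate A + A = {a + b : a, b ∈ A}. With |A| = 8, there are |A|^2 = 64 ordered sum pairs; collecting distinct values, A + A = {-12, -4, -2, 0, 2, 4, 6, 8, 10, 12, 14, 16, 17, 18, 20, 22, 24, 25, 27, 28, 29, 30, 31, 32, 37, 39, 46}, so |A + A| = 27. Thus K = 27/8. For comparison, the minimum possible |A + A| over all 8-element sets is 2·8 − 1 = 15 (so min K = 15/8), attained only by arithmetic progressions.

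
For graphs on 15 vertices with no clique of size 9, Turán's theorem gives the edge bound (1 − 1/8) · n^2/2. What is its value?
Turán density bound = (7/8) · 15^2/2 = 1575/16 ≈ 98.4375

Turán's theorem: ex(n, K_{r+1}) is achieved by the complete r-partite Turán graph T(n, r) with parts as balanced as possible, and is at most (1 − 1/r) · n^2/2. For r = 8, n = 15: the density bound is (7/8) · 225/2 = 1575/16 ≈ 98.4375. The integer-valued extremum is e(T(15, 8)) = 98, which is strictly less than the density bound 1575/16 since 8 ∤ 15 (the parts of T(15, 8) cannot all be equal).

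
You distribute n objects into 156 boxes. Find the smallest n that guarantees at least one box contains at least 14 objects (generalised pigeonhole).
n = (14 − 1)·156 + 1 = 2029

By the generalised pigeonhole principle, to guarantee some box contains ≥ r objects we need more than (r − 1) · k objects total. Threshold: n = (r − 1) · k + 1. With r = 14 and k = 156: n = 13 · 156 + 1 = 2028 + 1 = 2029. For n = 2028 = 13 · 156, we can put exactly 13 objects in every box, avoiding 14 in any single one — so 2029 is tight.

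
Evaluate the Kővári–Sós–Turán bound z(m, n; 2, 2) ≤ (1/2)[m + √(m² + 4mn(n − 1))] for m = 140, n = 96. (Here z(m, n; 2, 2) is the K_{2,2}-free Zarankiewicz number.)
z(140, 96; 2, 2) ≤ (1/2)[140 + √(140² + 4·140·96·95)] = (1/2)[140 + √5126800] = 1202.1219

Kővári–Sós–Turán: let r_1, ..., r_140 be the row sums and z = Σ r_i the total number of 1s. Each pair of columns can share at most one row with both entries 1 (else a 2×2 all-ones block appears), so Σ_i C(r_i, 2) ≤ C(96, 2) = 4560. By convexity Σ_i C(r_i, 2) ≥ 140·C(z/140, 2) = z(z − 140)/(2·140), giving z² − 140z − 140·96·95 ≤ 0 and hence z ≤ (1/2)[140 + √(19600 + 4·1276800)] = (1/2)[140 + √5126800] ≈ (1/2)(140 + 2264.2438) = 1202.1219.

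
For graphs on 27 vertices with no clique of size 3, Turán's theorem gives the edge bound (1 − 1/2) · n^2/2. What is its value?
Turán density bound = (1/2) · 27^2/2 = 729/4 ≈ 182.25

Turán's theorem: ex(n, K_{r+1}) is achieved by the complete r-partite Turán graph T(n, r) with parts as balanced as possible, and is at most (1 − 1/r) · n^2/2. For r = 2, n = 27: the density bound is (1/2) · 729/2 = 729/4 ≈ 182.25. The integer-valued extremum is e(T(27, 2)) = 182, which is strictly less than the density bound 729/4 since 2 ∤ 27 (the parts of T(27, 2) cannot all be equal).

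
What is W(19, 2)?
W(19, 2) = 19 + 1 = 20

A 2-term AP is any pair of integers, so a monochromatic 2-AP exists iff some colour is used at least twice. With 19 colours, the colouring i ↦ i on {1, ..., 19} uses each colour once, avoiding any monochromatic pair, so W(19, 2) > 19. For {1, ..., 20}, pigeonhole forces two integers of the same colour, which form a monochromatic 2-AP. Hence W(19, 2) = 20.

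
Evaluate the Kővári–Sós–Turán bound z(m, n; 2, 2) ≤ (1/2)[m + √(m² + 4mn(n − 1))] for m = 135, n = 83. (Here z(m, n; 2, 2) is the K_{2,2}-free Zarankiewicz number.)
z(135, 83; 2, 2) ≤ (1/2)[135 + √(135² + 4·135·83·82)] = (1/2)[135 + √3693465] = 1028.4195

Kővári–Sós–Turán: let r_1, ..., r_135 be the row sums and z = Σ r_i the total number of 1s. Each pair of columns can share at most one row with both entries 1 (else a 2×2 all-ones block appears), so Σ_i C(r_i, 2) ≤ C(83, 2) = 3403. By convexity Σ_i C(r_i, 2) ≥ 135·C(z/135, 2) = z(z − 135)/(2·135), giving z² − 135z − 135·83·82 ≤ 0 and hence z ≤ (1/2)[135 + √(18225 + 4·918810)] = (1/2)[135 + √3693465] ≈ (1/2)(135 + 1921.839) = 1028.4195.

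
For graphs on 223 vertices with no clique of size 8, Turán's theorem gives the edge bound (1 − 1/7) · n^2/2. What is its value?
Turán density bound = (6/7) · 223^2/2 = 149187/7 ≈ 21312.4286

Turán's theorem: ex(n, K_{r+1}) is achieved by the complete r-partite Turán graph T(n, r) with parts as balanced as possible, and is at most (1 − 1/r) · n^2/2. For r = 7, n = 223: the density bound is (6/7) · 49729/2 = 149187/7 ≈ 21312.4286. The integer-valued extremum is e(T(223, 7)) = 21312, which is strictly less than the density bound 149187/7 since 7 ∤ 223 (the parts of T(223, 7) cannot all be equal).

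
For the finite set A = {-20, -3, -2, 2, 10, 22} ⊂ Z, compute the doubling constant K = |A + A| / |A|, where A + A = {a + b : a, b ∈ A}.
K = |A + A| / |A| = 20/6 = 10/3

Enumerate A + A = {a + b : a, b ∈ A}. With |A| = 6, there are |A|^2 = 36 ordered sum pairs; collecting distinct values, A + A = {-40, -23, -22, -18, -10, -6, -5, -4, -1, 0, 2, 4, 7, 8, 12, 19, 20, 24, 32, 44}, so |A + A| = 20. Thus K = 20/6 = 10/3. For comparison, the minimum possible |A + A| over all 6-element sets is 2·6 − 1 = 11 (so min K = 11/6), attained only by arithmetic progressions.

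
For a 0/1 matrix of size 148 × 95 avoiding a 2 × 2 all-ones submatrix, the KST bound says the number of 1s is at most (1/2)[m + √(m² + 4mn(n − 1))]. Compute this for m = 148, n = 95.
z(148, 95; 2, 2) ≤ (1/2)[148 + √(148² + 4·148·95·94)] = (1/2)[148 + √5308464] = 1226.0052

Kővári–Sós–Turán: let r_1, ..., r_148 be the row sums and z = Σ r_i the total number of 1s. Each pair of columns can share at most one row with both entries 1 (else a 2×2 all-ones block appears), so Σ_i C(r_i, 2) ≤ C(95, 2) = 4465. By convexity Σ_i C(r_i, 2) ≥ 148·C(z/148, 2) = z(z − 148)/(2·148), giving z² − 148z − 148·95·94 ≤ 0 and hence z ≤ (1/2)[148 + √(21904 + 4·1321640)] = (1/2)[148 + √5308464] ≈ (1/2)(148 + 2304.0104) = 1226.0052.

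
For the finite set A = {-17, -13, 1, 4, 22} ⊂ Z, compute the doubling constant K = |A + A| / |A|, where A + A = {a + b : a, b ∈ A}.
K = |A + A| / |A| = 14/5

Enumerate A + A = {a + b : a, b ∈ A}. With |A| = 5, there are |A|^2 = 25 ordered sum pairs; collecting distinct values, A + A = {-34, -30, -26, -16, -13, -12, -9, 2, 5, 8, 9, 23, 26, 44}, so |A + A| = 14. Thus K = 14/5. For comparison, the minimum possible |A + A| over all 5-element sets is 2·5 − 1 = 9 (so min K = 9/5), attained only by arithmetic progressions.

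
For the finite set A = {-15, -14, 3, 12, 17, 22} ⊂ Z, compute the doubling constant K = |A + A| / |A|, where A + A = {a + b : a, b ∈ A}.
K = |A + A| / |A| = 20/6 = 10/3

Enumerate A + A = {a + b : a, b ∈ A}. With |A| = 6, there are |A|^2 = 36 ordered sum pairs; collecting distinct values, A + A = {-30, -29, -28, -12, -11, -3, -2, 2, 3, 6, 7, 8, 15, 20, 24, 25, 29, 34, 39, 44}, so |A + A| = 20. Thus K = 20/6 = 10/3. For comparison, the minimum possible |A + A| over all 6-element sets is 2·6 − 1 = 11 (so min K = 11/6), attained only by arithmetic progressions.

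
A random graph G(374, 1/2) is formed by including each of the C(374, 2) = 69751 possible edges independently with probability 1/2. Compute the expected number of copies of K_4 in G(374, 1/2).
E[# K_4] = C(374, 4) · (1/2)^C(4, 2) = 802206251 / 2^6 = 12534472.671875

For each 4-subset S of vertices (there are C(374, 4) = 802206251 such S), let X_S = 1 if S induces a K_4 (all C(4, 2) = 6 edges present). Then P(X_S = 1) = (1/2)^6 = 1/64. By linearity of expectation, E[# K_4] = C(374, 4) · (1/2)^6 = 802206251 / 64 = 12534472.671875.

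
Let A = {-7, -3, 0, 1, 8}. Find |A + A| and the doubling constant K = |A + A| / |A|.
K = |A + A| / |A| = 13/5

Enumerate A + A = {a + b : a, b ∈ A}. With |A| = 5, there are |A|^2 = 25 ordered sum pairs; collecting distinct values, A + A = {-14, -10, -7, -6, -3, -2, 0, 1, 2, 5, 8, 9, 16}, so |A + A| = 13. Thus K = 13/5. For comparison, the minimum possible |A + A| over all 5-element sets is 2·5 − 1 = 9 (so min K = 9/5), attained only by arithmetic progressions.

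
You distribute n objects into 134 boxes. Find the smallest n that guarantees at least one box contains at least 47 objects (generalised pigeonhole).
n = (47 − 1)·134 + 1 = 6165

By the generalised pigeonhole principle, to guarantee some box contains ≥ r objects we need more than (r − 1) · k objects total. Threshold: n = (r − 1) · k + 1. With r = 47 and k = 134: n = 46 · 134 + 1 = 6164 + 1 = 6165. For n = 6164 = 46 · 134, we can put exactly 46 objects in every box, avoiding 47 in any single one — so 6165 is tight.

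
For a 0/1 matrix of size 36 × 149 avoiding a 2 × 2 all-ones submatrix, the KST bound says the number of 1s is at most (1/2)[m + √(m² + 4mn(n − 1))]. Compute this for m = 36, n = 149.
z(36, 149; 2, 2) ≤ (1/2)[36 + √(36² + 4·36·149·148)] = (1/2)[36 + √3176784] = 909.1768

Kővári–Sós–Turán: let r_1, ..., r_36 be the row sums and z = Σ r_i the total number of 1s. Each pair of columns can share at most one row with both entries 1 (else a 2×2 all-ones block appears), so Σ_i C(r_i, 2) ≤ C(149, 2) = 11026. By convexity Σ_i C(r_i, 2) ≥ 36·C(z/36, 2) = z(z − 36)/(2·36), giving z² − 36z − 36·149·148 ≤ 0 and hence z ≤ (1/2)[36 + √(1296 + 4·793872)] = (1/2)[36 + √3176784] ≈ (1/2)(36 + 1782.3535) = 909.1768.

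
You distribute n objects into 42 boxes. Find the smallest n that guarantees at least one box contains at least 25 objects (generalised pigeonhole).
n = (25 − 1)·42 + 1 = 1009

By the generalised pigeonhole principle, to guarantee some box contains ≥ r objects we need more than (r − 1) · k objects total. Threshold: n = (r − 1) · k + 1. With r = 25 and k = 42: n = 24 · 42 + 1 = 1008 + 1 = 1009. For n = 1008 = 24 · 42, we can put exactly 24 objects in every box, avoiding 25 in any single one — so 1009 is tight.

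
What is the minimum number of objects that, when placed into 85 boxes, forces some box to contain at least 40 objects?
n = (40 − 1)·85 + 1 = 3316

By the generalised pigeonhole principle, to guarantee some box contains ≥ r objects we need more than (r − 1) · k objects total. Threshold: n = (r − 1) · k + 1. With r = 40 and k = 85: n = 39 · 85 + 1 = 3315 + 1 = 3316. For n = 3315 = 39 · 85, we can put exactly 39 objects in every box, avoiding 40 in any single one — so 3316 is tight.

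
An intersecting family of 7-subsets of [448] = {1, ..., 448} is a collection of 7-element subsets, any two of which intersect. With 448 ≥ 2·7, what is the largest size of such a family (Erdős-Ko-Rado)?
max |F| = C(447, 6) = 10712204676433

Erdős-Ko-Rado (1961): when n ≥ 2k, max |F| = C(n−1, k−1). The bound is attained by the star {A : i ∈ A} for any fixed i ∈ [n]. Here C(448−1, 7−1) = C(447, 6) = 10712204676433.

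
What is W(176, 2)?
W(176, 2) = 176 + 1 = 177

A 2-term AP is any pair of integers, so a monochromatic 2-AP exists iff some colour is used at least twice. With 176 colours, the colouring i ↦ i on {1, ..., 176} uses each colour once, avoiding any monochromatic pair, so W(176, 2) > 176. For {1, ..., 177}, pigeonhole forces two integers of the same colour, which form a monochromatic 2-AP. Hence W(176, 2) = 177.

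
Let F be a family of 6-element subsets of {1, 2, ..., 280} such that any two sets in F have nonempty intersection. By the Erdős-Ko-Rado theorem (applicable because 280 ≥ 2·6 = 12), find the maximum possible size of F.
max |F| = C(279, 5) = 13589056305

Erdős-Ko-Rado (1961): when n ≥ 2k, max |F| = C(n−1, k−1). The bound is attained by the star {A : i ∈ A} for any fixed i ∈ [n]. Here C(280−1, 6−1) = C(279, 5) = 13589056305.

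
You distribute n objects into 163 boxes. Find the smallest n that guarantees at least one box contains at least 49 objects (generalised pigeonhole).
n = (49 − 1)·163 + 1 = 7825

By the generalised pigeonhole principle, to guarantee some box contains ≥ r objects we need more than (r − 1) · k objects total. Threshold: n = (r − 1) · k + 1. With r = 49 and k = 163: n = 48 · 163 + 1 = 7824 + 1 = 7825. For n = 7824 = 48 · 163, we can put exactly 48 objects in every box, avoiding 49 in any single one — so 7825 is tight.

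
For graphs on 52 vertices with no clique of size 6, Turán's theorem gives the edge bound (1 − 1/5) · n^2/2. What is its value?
Turán density bound = (4/5) · 52^2/2 = 5408/5 ≈ 1081.6

Turán's theorem: ex(n, K_{r+1}) is achieved by the complete r-partite Turán graph T(n, r) with parts as balanced as possible, and is at most (1 − 1/r) · n^2/2. For r = 5, n = 52: the density bound is (4/5) · 2704/2 = 5408/5 ≈ 1081.6. The integer-valued extremum is e(T(52, 5)) = 1081, which is strictly less than the density bound 5408/5 since 5 ∤ 52 (the parts of T(52, 5) cannot all be equal).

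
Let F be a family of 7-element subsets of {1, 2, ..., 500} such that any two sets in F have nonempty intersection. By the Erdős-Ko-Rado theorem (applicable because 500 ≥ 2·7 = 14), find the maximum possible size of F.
max |F| = C(499, 6) = 20804994486276

The Erdős-Ko-Rado theorem states: for n ≥ 2k, an intersecting family of k-subsets of an n-element set has size at most C(n − 1, k − 1), with equality for 'star' families {A ⊆ [n] : |A| = k, i ∈ A} (fix an element i). For n = 500, k = 7: C(499, 6) = 20804994486276.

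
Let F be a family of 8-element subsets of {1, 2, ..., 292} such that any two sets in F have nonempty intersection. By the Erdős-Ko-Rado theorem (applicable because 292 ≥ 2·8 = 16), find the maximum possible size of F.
max |F| = C(291, 7) = 32601949534440

Erdős-Ko-Rado (1961): when n ≥ 2k, max |F| = C(n−1, k−1). The bound is attained by the star {A : i ∈ A} for any fixed i ∈ [n]. Here C(292−1, 8−1) = C(291, 7) = 32601949534440.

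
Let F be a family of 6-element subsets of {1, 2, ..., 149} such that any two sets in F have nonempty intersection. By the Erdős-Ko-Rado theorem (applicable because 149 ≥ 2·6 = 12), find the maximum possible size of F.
max |F| = C(148, 5) = 552689424

Erdős-Ko-Rado (1961): when n ≥ 2k, max |F| = C(n−1, k−1). The bound is attained by the star {A : i ∈ A} for any fixed i ∈ [n]. Here C(149−1, 6−1) = C(148, 5) = 552689424.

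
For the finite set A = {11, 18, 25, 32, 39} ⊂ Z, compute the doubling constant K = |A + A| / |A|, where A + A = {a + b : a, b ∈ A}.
K = |A + A| / |A| = 9/5

Enumerate A + A = {a + b : a, b ∈ A}. With |A| = 5, there are |A|^2 = 25 ordered sum pairs; collecting distinct values, A + A = {22, 29, 36, 43, 50, 57, 64, 71, 78}, so |A + A| = 9. Thus K = 9/5. Here |A + A| = 2|A| − 1 = 9, the minimum possible — so K = 9/5 is minimal, which holds iff A is an arithmetic progression.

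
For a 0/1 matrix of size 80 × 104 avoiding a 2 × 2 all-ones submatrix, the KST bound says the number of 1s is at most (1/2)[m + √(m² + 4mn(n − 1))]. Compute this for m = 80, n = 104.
z(80, 104; 2, 2) ≤ (1/2)[80 + √(80² + 4·80·104·103)] = (1/2)[80 + √3434240] = 966.5851

Kővári–Sós–Turán: let r_1, ..., r_80 be the row sums and z = Σ r_i the total number of 1s. Each pair of columns can share at most one row with both entries 1 (else a 2×2 all-ones block appears), so Σ_i C(r_i, 2) ≤ C(104, 2) = 5356. By convexity Σ_i C(r_i, 2) ≥ 80·C(z/80, 2) = z(z − 80)/(2·80), giving z² − 80z − 80·104·103 ≤ 0 and hence z ≤ (1/2)[80 + √(6400 + 4·856960)] = (1/2)[80 + √3434240] ≈ (1/2)(80 + 1853.1703) = 966.5851.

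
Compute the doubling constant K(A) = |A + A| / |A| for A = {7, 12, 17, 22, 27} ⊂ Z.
K = |A + A| / |A| = 9/5

Enumerate A + A = {a + b : a, b ∈ A}. With |A| = 5, there are |A|^2 = 25 ordered sum pairs; collecting distinct values, A + A = {14, 19, 24, 29, 34, 39, 44, 49, 54}, so |A + A| = 9. Thus K = 9/5. Here |A + A| = 2|A| − 1 = 9, the minimum possible — so K = 9/5 is minimal, which holds iff A is an arithmetic progression.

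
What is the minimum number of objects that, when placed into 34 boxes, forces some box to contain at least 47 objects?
n = (47 − 1)·34 + 1 = 1565

By the generalised pigeonhole principle, to guarantee some box contains ≥ r objects we need more than (r − 1) · k objects total. Threshold: n = (r − 1) · k + 1. With r = 47 and k = 34: n = 46 · 34 + 1 = 1564 + 1 = 1565. For n = 1564 = 46 · 34, we can put exactly 46 objects in every box, avoiding 47 in any single one — so 1565 is tight.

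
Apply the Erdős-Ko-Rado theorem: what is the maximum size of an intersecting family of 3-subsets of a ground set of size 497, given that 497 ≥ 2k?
max |F| = C(496, 2) = 122760

Erdős-Ko-Rado (1961): when n ≥ 2k, max |F| = C(n−1, k−1). The bound is attained by the star {A : i ∈ A} for any fixed i ∈ [n]. Here C(497−1, 3−1) = C(496, 2) = 122760.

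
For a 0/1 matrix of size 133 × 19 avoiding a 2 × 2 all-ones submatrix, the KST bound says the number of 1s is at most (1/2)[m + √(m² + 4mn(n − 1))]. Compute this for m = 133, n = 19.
z(133, 19; 2, 2) ≤ (1/2)[133 + √(133² + 4·133·19·18)] = (1/2)[133 + √199633] = 289.9015

Kővári–Sós–Turán: let r_1, ..., r_133 be the row sums and z = Σ r_i the total number of 1s. Each pair of columns can share at most one row with both entries 1 (else a 2×2 all-ones block appears), so Σ_i C(r_i, 2) ≤ C(19, 2) = 171. By convexity Σ_i C(r_i, 2) ≥ 133·C(z/133, 2) = z(z − 133)/(2·133), giving z² − 133z − 133·19·18 ≤ 0 and hence z ≤ (1/2)[133 + √(17689 + 4·45486)] = (1/2)[133 + √199633] ≈ (1/2)(133 + 446.8031) = 289.9015.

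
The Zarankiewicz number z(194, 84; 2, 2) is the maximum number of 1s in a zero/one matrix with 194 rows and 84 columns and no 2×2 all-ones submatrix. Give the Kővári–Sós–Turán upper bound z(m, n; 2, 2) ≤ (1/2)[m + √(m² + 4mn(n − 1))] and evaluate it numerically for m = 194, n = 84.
z(194, 84; 2, 2) ≤ (1/2)[194 + √(194² + 4·194·84·83)] = (1/2)[194 + √5447908] = 1264.0377

Kővári–Sós–Turán: let r_1, ..., r_194 be the row sums and z = Σ r_i the total number of 1s. Each pair of columns can share at most one row with both entries 1 (else a 2×2 all-ones block appears), so Σ_i C(r_i, 2) ≤ C(84, 2) = 3486. By convexity Σ_i C(r_i, 2) ≥ 194·C(z/194, 2) = z(z − 194)/(2·194), giving z² − 194z − 194·84·83 ≤ 0 and hence z ≤ (1/2)[194 + √(37636 + 4·1352568)] = (1/2)[194 + √5447908] ≈ (1/2)(194 + 2334.0754) = 1264.0377.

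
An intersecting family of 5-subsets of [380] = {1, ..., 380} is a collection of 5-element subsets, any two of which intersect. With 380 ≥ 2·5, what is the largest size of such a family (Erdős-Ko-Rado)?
max |F| = C(379, 4) = 846153126

Erdős-Ko-Rado (1961): when n ≥ 2k, max |F| = C(n−1, k−1). The bound is attained by the star {A : i ∈ A} for any fixed i ∈ [n]. Here C(380−1, 5−1) = C(379, 4) = 846153126.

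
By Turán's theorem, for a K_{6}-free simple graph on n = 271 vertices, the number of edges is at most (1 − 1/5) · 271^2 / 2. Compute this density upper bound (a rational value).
Turán density bound = (4/5) · 271^2/2 = 146882/5 ≈ 29376.4

Turán's theorem: ex(n, K_{r+1}) is achieved by the complete r-partite Turán graph T(n, r) with parts as balanced as possible, and is at most (1 − 1/r) · n^2/2. For r = 5, n = 271: the density bound is (4/5) · 73441/2 = 146882/5 ≈ 29376.4. The integer-valued extremum is e(T(271, 5)) = 29376, which is strictly less than the density bound 146882/5 since 5 ∤ 271 (the parts of T(271, 5) cannot all be equal).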